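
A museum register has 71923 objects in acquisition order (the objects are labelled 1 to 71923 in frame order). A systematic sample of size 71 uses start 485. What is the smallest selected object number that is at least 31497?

k = 71923/71 = 1013
Steps past start: ⌈(31497 − 485)/1013⌉ = ⌈31012/1013⌉ = 31
Selected object: 485 + 31×1013 = 31888

31888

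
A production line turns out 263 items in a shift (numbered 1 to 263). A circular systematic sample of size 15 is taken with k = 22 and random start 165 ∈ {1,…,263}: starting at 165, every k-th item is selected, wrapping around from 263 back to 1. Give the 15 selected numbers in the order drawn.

165, 187, 209, 231, 253, 12, 34, 56, 78, 100, 122, 144, 166, 188, 210

Selection 1: 165
Selection 2: 165 + 22 = 187
Selection 3: 187 + 22 = 209
Selection 4: 209 + 22 = 231
Selection 5: 231 + 22 = 253
Selection 6: 253 + 22 = 275 → 275 − 263 = 12
Selection 7: 12 + 22 = 34
Selection 8: 34 + 22 = 56
Selection 9: 56 + 22 = 78
Selection 10: 78 + 22 = 100
Selection 11: 100 + 22 = 122
Selection 12: 122 + 22 = 144
Selection 13: 144 + 22 = 166
Selection 14: 166 + 22 = 188
Selection 15: 188 + 22 = 210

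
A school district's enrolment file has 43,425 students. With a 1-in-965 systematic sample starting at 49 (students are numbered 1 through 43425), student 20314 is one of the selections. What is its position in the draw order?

k = 965
position = (20314 − 49)/965 + 1 = 20265/965 + 1 = 21 + 1 = 22

22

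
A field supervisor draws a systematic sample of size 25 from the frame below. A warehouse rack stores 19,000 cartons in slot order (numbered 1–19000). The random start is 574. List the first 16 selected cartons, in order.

k = N/n = 19000/25 = 760
carton 1: 574
carton 2: 574 + 760 = 1334
carton 3: 1334 + 760 = 2094
carton 4: 2094 + 760 = 2854
carton 5: 2854 + 760 = 3614
carton 6: 3614 + 760 = 4374
carton 7: 4374 + 760 = 5134
carton 8: 5134 + 760 = 5894
carton 9: 5894 + 760 = 6654
carton 10: 6654 + 760 = 7414
carton 11: 7414 + 760 = 8174
carton 12: 8174 + 760 = 8934
carton 13: 8934 + 760 = 9694
carton 14: 9694 + 760 = 10454
carton 15: 10454 + 760 = 11214
carton 16: 11214 + 760 = 11974

574, 1334, 2094, 2854, 3614, 4374, 5134, 5894, 6654, 7414, 8174, 8934, 9694, 10454, 11214, 11974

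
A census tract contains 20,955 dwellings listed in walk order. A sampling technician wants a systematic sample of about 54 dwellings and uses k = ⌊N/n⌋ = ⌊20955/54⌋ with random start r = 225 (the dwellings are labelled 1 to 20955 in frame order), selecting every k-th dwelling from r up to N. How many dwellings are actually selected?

k = ⌊20955/54⌋ = 388
Achieved size = ⌊(20955 − 225)/388⌋ + 1 = ⌊20730/388⌋ + 1 = 53 + 1 = 54
(last selection: 225 + 53×388 = 20789 ≤ 20955; next would be 21177 > 20955)

54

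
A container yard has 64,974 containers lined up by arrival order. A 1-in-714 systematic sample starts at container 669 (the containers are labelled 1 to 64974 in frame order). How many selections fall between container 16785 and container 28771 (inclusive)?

k = 714
First selection ≥ 16785: 669 + ⌈(16785−669)/714⌉·714 = 669 + 23×714 = 17091
Last selection ≤ 28771: 669 + ⌊(28771−669)/714⌋·714 = 669 + 39×714 = 28515
Count = 39 − 23 + 1 = 17

17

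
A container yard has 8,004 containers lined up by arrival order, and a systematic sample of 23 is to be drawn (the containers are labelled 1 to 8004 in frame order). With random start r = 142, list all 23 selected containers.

142, 490, 838, 1186, 1534, 1882, 2230, 2578, 2926, 3274, 3622, 3970, 4318, 4666, 5014, 5362, 5710, 6058, 6406, 6754, 7102, 7450, 7798

k = N/n = 8004/23 = 348
container 1: 142
container 2: 142 + 348 = 490
container 3: 490 + 348 = 838
container 4: 838 + 348 = 1186
container 5: 1186 + 348 = 1534
container 6: 1534 + 348 = 1882
container 7: 1882 + 348 = 2230
container 8: 2230 + 348 = 2578
container 9: 2578 + 348 = 2926
container 10: 2926 + 348 = 3274
container 11: 3274 + 348 = 3622
container 12: 3622 + 348 = 3970
container 13: 3970 + 348 = 4318
container 14: 4318 + 348 = 4666
container 15: 4666 + 348 = 5014
container 16: 5014 + 348 = 5362
container 17: 5362 + 348 = 5710
container 18: 5710 + 348 = 6058
container 19: 6058 + 348 = 6406
container 20: 6406 + 348 = 6754
container 21: 6754 + 348 = 7102
container 22: 7102 + 348 = 7450
container 23: 7450 + 348 = 7798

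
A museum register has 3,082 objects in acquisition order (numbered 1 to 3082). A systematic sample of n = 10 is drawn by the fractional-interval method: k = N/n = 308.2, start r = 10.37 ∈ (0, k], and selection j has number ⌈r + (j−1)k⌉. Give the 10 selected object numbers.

j=1: r + 0k = 10.37 → ⌈·⌉ = 11
j=2: r + 1k = 318.57 → ⌈·⌉ = 319
j=3: r + 2k = 626.77 → ⌈·⌉ = 627
j=4: r + 3k = 934.97 → ⌈·⌉ = 935
j=5: r + 4k = 1243.17 → ⌈·⌉ = 1244
j=6: r + 5k = 1551.37 → ⌈·⌉ = 1552
j=7: r + 6k = 1859.57 → ⌈·⌉ = 1860
j=8: r + 7k = 2167.77 → ⌈·⌉ = 2168
j=9: r + 8k = 2475.97 → ⌈·⌉ = 2476
j=10: r + 9k = 2784.17 → ⌈·⌉ = 2785

11, 319, 627, 935, 1244, 1552, 1860, 2168, 2476, 2785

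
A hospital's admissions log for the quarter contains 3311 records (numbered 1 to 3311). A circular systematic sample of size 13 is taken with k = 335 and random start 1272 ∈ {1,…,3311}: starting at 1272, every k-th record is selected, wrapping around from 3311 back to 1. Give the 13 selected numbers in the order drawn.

Selection 1: 1272
Selection 2: 1272 + 335 = 1607
Selection 3: 1607 + 335 = 1942
Selection 4: 1942 + 335 = 2277
Selection 5: 2277 + 335 = 2612
Selection 6: 2612 + 335 = 2947
Selection 7: 2947 + 335 = 3282
Selection 8: 3282 + 335 = 3617 → 3617 − 3311 = 306
Selection 9: 306 + 335 = 641
Selection 10: 641 + 335 = 976
Selection 11: 976 + 335 = 1311
Selection 12: 1311 + 335 = 1646
Selection 13: 1646 + 335 = 1981

1272, 1607, 1942, 2277, 2612, 2947, 3282, 306, 641, 976, 1311, 1646, 1981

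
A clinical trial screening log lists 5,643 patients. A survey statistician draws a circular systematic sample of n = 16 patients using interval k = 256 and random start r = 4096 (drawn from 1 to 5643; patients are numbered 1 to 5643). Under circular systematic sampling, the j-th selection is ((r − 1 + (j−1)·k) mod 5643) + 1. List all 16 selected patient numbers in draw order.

4096, 4352, 4608, 4864, 5120, 5376, 5632, 245, 501, 757, 1013, 1269, 1525, 1781, 2037, 2293

Selection 1: 4096
Selection 2: 4096 + 256 = 4352
Selection 3: 4352 + 256 = 4608
Selection 4: 4608 + 256 = 4864
Selection 5: 4864 + 256 = 5120
Selection 6: 5120 + 256 = 5376
Selection 7: 5376 + 256 = 5632
Selection 8: 5632 + 256 = 5888 → 5888 − 5643 = 245
Selection 9: 245 + 256 = 501
Selection 10: 501 + 256 = 757
Selection 11: 757 + 256 = 1013
Selection 12: 1013 + 256 = 1269
Selection 13: 1269 + 256 = 1525
Selection 14: 1525 + 256 = 1781
Selection 15: 1781 + 256 = 2037
Selection 16: 2037 + 256 = 2293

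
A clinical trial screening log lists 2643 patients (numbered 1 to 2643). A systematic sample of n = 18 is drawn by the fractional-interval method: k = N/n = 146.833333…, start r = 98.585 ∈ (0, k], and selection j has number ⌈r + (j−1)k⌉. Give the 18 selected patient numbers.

99, 246, 393, 540, 686, 833, 980, 1127, 1274, 1421, 1567, 1714, 1861, 2008, 2155, 2302, 2448, 2595

j=1: r + 0k = 98.585 → ⌈·⌉ = 99
j=2: r + 1k = 245.418333… → ⌈·⌉ = 246
j=3: r + 2k = 392.251666… → ⌈·⌉ = 393
j=4: r + 3k = 539.085 → ⌈·⌉ = 540
j=5: r + 4k = 685.918333… → ⌈·⌉ = 686
j=6: r + 5k = 832.751666… → ⌈·⌉ = 833
j=7: r + 6k = 979.585 → ⌈·⌉ = 980
j=8: r + 7k = 1126.418333… → ⌈·⌉ = 1127
j=9: r + 8k = 1273.251666… → ⌈·⌉ = 1274
j=10: r + 9k = 1420.085 → ⌈·⌉ = 1421
j=11: r + 10k = 1566.918333… → ⌈·⌉ = 1567
j=12: r + 11k = 1713.751666… → ⌈·⌉ = 1714
j=13: r + 12k = 1860.585 → ⌈·⌉ = 1861
j=14: r + 13k = 2007.418333… → ⌈·⌉ = 2008
j=15: r + 14k = 2154.251666… → ⌈·⌉ = 2155
j=16: r + 15k = 2301.085 → ⌈·⌉ = 2302
j=17: r + 16k = 2447.918333… → ⌈·⌉ = 2448
j=18: r + 17k = 2594.751666… → ⌈·⌉ = 2595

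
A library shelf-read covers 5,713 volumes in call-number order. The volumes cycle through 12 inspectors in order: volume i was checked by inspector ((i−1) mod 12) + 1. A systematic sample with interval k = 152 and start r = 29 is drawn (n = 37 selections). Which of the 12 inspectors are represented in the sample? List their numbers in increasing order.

Consecutive selections differ by k = 152, so their inspector numbers differ by 152 mod 12 = 8.
gcd(152, 12) = 4, so the sample visits 12/4 = 3 distinct residues mod 12.
Start 29 is inspector 5; the inspectors hit are 1, 5, 9.

1, 5, 9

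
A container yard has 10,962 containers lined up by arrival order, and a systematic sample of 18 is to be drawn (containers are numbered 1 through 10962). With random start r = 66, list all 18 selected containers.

66, 675, 1284, 1893, 2502, 3111, 3720, 4329, 4938, 5547, 6156, 6765, 7374, 7983, 8592, 9201, 9810, 10419

k = N/n = 10962/18 = 609
container 1: 66
container 2: 66 + 609 = 675
container 3: 675 + 609 = 1284
container 4: 1284 + 609 = 1893
container 5: 1893 + 609 = 2502
container 6: 2502 + 609 = 3111
container 7: 3111 + 609 = 3720
container 8: 3720 + 609 = 4329
container 9: 4329 + 609 = 4938
container 10: 4938 + 609 = 5547
container 11: 5547 + 609 = 6156
container 12: 6156 + 609 = 6765
container 13: 6765 + 609 = 7374
container 14: 7374 + 609 = 7983
container 15: 7983 + 609 = 8592
container 16: 8592 + 609 = 9201
container 17: 9201 + 609 = 9810
container 18: 9810 + 609 = 10419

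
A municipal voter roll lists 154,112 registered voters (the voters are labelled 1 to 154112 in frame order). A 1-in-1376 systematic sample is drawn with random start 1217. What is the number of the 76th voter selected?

104417

k = 1376
76th selection = r + (76−1)·k = 1217 + 75×1376 = 1217 + 103200 = 104417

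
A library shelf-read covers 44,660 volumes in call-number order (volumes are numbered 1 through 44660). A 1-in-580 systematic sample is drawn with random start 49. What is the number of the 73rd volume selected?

41809

k = 580
73rd selection = r + (73−1)·k = 49 + 72×580 = 49 + 41760 = 41809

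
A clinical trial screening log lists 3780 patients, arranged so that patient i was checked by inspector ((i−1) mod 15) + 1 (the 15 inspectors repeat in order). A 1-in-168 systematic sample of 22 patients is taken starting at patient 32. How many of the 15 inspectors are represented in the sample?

5

Consecutive selections differ by k = 168, so their inspector numbers differ by 168 mod 15 = 3.
gcd(168, 15) = 3, so the sample visits 15/3 = 5 distinct residues mod 15.
Start 32 is inspector 2; the inspectors hit are 2, 5, 8, 11, 14.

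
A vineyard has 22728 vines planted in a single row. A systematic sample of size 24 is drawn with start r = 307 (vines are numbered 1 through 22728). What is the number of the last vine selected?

k = 22728/24 = 947
24th selection = r + (24−1)·k = 307 + 23×947 = 307 + 21781 = 22088

22088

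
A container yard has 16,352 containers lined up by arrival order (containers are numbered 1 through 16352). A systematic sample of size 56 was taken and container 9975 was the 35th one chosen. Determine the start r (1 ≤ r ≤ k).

47

k = 16352/56 = 292
r = 9975 − (35−1)×292 = 9975 − 9928 = 47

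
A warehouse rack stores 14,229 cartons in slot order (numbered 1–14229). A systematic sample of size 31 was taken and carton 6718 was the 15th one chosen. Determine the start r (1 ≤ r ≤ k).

292

k = 14229/31 = 459
r = 6718 − (15−1)×459 = 6718 − 6426 = 292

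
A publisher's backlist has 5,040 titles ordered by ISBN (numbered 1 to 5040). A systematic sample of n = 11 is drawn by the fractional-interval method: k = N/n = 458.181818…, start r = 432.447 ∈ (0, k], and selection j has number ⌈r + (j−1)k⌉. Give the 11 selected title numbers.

j=1: r + 0k = 432.447 → ⌈·⌉ = 433
j=2: r + 1k = 890.628818… → ⌈·⌉ = 891
j=3: r + 2k = 1348.810636… → ⌈·⌉ = 1349
j=4: r + 3k = 1806.992454… → ⌈·⌉ = 1807
j=5: r + 4k = 2265.174272… → ⌈·⌉ = 2266
j=6: r + 5k = 2723.356090… → ⌈·⌉ = 2724
j=7: r + 6k = 3181.537909… → ⌈·⌉ = 3182
j=8: r + 7k = 3639.719727… → ⌈·⌉ = 3640
j=9: r + 8k = 4097.901545… → ⌈·⌉ = 4098
j=10: r + 9k = 4556.083363… → ⌈·⌉ = 4557
j=11: r + 10k = 5014.265181… → ⌈·⌉ = 5015

433, 891, 1349, 1807, 2266, 2724, 3182, 3640, 4098, 4557, 5015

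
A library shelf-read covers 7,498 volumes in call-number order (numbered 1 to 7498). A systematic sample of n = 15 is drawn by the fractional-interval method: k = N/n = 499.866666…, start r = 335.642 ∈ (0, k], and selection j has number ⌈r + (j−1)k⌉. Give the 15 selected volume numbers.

336, 836, 1336, 1836, 2336, 2835, 3335, 3835, 4335, 4835, 5335, 5835, 6335, 6834, 7334

j=1: r + 0k = 335.642 → ⌈·⌉ = 336
j=2: r + 1k = 835.508666… → ⌈·⌉ = 836
j=3: r + 2k = 1335.375333… → ⌈·⌉ = 1336
j=4: r + 3k = 1835.242 → ⌈·⌉ = 1836
j=5: r + 4k = 2335.108666… → ⌈·⌉ = 2336
j=6: r + 5k = 2834.975333… → ⌈·⌉ = 2835
j=7: r + 6k = 3334.842 → ⌈·⌉ = 3335
j=8: r + 7k = 3834.708666… → ⌈·⌉ = 3835
j=9: r + 8k = 4334.575333… → ⌈·⌉ = 4335
j=10: r + 9k = 4834.442 → ⌈·⌉ = 4835
j=11: r + 10k = 5334.308666… → ⌈·⌉ = 5335
j=12: r + 11k = 5834.175333… → ⌈·⌉ = 5835
j=13: r + 12k = 6334.042 → ⌈·⌉ = 6335
j=14: r + 13k = 6833.908666… → ⌈·⌉ = 6834
j=15: r + 14k = 7333.775333… → ⌈·⌉ = 7334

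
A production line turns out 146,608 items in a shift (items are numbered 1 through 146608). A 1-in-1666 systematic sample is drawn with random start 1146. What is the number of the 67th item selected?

111102

k = 1666
67th selection = r + (67−1)·k = 1146 + 66×1666 = 1146 + 109956 = 111102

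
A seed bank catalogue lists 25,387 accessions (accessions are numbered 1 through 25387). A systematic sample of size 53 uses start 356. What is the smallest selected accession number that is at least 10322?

k = 25387/53 = 479
Steps past start: ⌈(10322 − 356)/479⌉ = ⌈9966/479⌉ = 21
Selected accession: 356 + 21×479 = 10415

10415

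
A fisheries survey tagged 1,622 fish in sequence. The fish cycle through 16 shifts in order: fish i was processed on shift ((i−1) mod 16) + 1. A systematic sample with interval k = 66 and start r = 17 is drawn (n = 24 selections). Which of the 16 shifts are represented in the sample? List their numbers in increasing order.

Consecutive selections differ by k = 66, so their shift numbers differ by 66 mod 16 = 2.
gcd(66, 16) = 2, so the sample visits 16/2 = 8 distinct residues mod 16.
Start 17 is shift 1; the shifts hit are 1, 3, 5, 7, 9, 11, 13, 15.

1, 3, 5, 7, 9, 11, 13, 15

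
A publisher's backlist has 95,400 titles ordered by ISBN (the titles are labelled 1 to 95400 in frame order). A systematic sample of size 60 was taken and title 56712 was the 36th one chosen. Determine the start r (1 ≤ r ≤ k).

1062

k = 95400/60 = 1590
r = 56712 − (36−1)×1590 = 56712 − 55650 = 1062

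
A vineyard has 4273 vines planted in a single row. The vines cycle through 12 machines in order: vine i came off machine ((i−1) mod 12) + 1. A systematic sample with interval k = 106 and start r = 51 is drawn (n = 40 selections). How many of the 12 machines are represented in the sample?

Consecutive selections differ by k = 106, so their machine numbers differ by 106 mod 12 = 10.
gcd(106, 12) = 2, so the sample visits 12/2 = 6 distinct residues mod 12.
Start 51 is machine 3; the machines hit are 1, 3, 5, 7, 9, 11.

6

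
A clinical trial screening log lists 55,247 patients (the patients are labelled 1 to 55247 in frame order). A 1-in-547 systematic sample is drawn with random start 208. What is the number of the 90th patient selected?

48891

k = 547
90th selection = r + (90−1)·k = 208 + 89×547 = 208 + 48683 = 48891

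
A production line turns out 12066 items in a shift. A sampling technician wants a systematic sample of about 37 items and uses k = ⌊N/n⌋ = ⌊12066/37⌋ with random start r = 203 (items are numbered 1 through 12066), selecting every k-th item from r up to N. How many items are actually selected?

k = ⌊12066/37⌋ = 326
Achieved size = ⌊(12066 − 203)/326⌋ + 1 = ⌊11863/326⌋ + 1 = 36 + 1 = 37
(last selection: 203 + 36×326 = 11939 ≤ 12066; next would be 12265 > 12066)

37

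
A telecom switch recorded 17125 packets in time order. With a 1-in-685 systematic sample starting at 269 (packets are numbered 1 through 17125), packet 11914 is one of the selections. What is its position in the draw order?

k = 685
position = (11914 − 269)/685 + 1 = 11645/685 + 1 = 17 + 1 = 18

18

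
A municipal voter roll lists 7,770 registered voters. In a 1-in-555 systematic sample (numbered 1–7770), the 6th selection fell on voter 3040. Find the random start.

k = 555
r = 3040 − (6−1)×555 = 3040 − 2775 = 265

265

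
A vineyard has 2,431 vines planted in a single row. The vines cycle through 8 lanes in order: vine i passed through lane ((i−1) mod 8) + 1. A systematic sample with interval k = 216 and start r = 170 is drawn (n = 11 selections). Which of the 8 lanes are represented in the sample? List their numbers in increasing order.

Consecutive selections differ by k = 216, so their lane numbers differ by 216 mod 8 = 0.
gcd(216, 8) = 8, so the sample visits 8/8 = 1 distinct residues mod 8.
Start 170 is lane 2; the lanes hit are 2.

2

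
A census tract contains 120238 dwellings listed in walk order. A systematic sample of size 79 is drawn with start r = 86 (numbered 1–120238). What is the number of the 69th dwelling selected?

k = 120238/79 = 1522
69th selection = r + (69−1)·k = 86 + 68×1522 = 86 + 103496 = 103582

103582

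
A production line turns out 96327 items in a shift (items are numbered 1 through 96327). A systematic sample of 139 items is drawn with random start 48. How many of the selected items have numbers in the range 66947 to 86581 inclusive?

k = 96327/139 = 693
First selection ≥ 66947: 48 + ⌈(66947−48)/693⌉·693 = 48 + 97×693 = 67269
Last selection ≤ 86581: 48 + ⌊(86581−48)/693⌋·693 = 48 + 124×693 = 85980
Count = 124 − 97 + 1 = 28

28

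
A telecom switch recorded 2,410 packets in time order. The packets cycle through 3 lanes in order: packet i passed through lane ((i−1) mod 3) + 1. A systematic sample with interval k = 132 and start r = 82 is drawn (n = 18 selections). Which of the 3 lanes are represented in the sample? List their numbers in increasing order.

Consecutive selections differ by k = 132, so their lane numbers differ by 132 mod 3 = 0.
gcd(132, 3) = 3, so the sample visits 3/3 = 1 distinct residues mod 3.
Start 82 is lane 1; the lanes hit are 1.

1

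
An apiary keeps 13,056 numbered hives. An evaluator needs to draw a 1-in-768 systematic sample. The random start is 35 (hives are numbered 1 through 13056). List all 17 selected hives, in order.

hive 1: 35
hive 2: 35 + 768 = 803
hive 3: 803 + 768 = 1571
hive 4: 1571 + 768 = 2339
hive 5: 2339 + 768 = 3107
hive 6: 3107 + 768 = 3875
hive 7: 3875 + 768 = 4643
hive 8: 4643 + 768 = 5411
hive 9: 5411 + 768 = 6179
hive 10: 6179 + 768 = 6947
hive 11: 6947 + 768 = 7715
hive 12: 7715 + 768 = 8483
hive 13: 8483 + 768 = 9251
hive 14: 9251 + 768 = 10019
hive 15: 10019 + 768 = 10787
hive 16: 10787 + 768 = 11555
hive 17: 11555 + 768 = 12323

35, 803, 1571, 2339, 3107, 3875, 4643, 5411, 6179, 6947, 7715, 8483, 9251, 10019, 10787, 11555, 12323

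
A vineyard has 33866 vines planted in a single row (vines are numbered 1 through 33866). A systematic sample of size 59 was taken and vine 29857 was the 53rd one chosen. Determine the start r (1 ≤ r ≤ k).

9

k = 33866/59 = 574
r = 29857 − (53−1)×574 = 29857 − 29848 = 9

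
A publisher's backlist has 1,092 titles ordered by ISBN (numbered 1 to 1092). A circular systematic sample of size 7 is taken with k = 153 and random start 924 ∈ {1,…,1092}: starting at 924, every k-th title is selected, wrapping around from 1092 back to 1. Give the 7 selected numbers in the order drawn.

Selection 1: 924
Selection 2: 924 + 153 = 1077
Selection 3: 1077 + 153 = 1230 → 1230 − 1092 = 138
Selection 4: 138 + 153 = 291
Selection 5: 291 + 153 = 444
Selection 6: 444 + 153 = 597
Selection 7: 597 + 153 = 750

924, 1077, 138, 291, 444, 597, 750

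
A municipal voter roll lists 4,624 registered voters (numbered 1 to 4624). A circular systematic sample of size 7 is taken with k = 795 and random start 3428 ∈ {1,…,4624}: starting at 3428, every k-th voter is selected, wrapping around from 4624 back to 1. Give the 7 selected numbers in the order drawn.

Selection 1: 3428
Selection 2: 3428 + 795 = 4223
Selection 3: 4223 + 795 = 5018 → 5018 − 4624 = 394
Selection 4: 394 + 795 = 1189
Selection 5: 1189 + 795 = 1984
Selection 6: 1984 + 795 = 2779
Selection 7: 2779 + 795 = 3574

3428, 4223, 394, 1189, 1984, 2779, 3574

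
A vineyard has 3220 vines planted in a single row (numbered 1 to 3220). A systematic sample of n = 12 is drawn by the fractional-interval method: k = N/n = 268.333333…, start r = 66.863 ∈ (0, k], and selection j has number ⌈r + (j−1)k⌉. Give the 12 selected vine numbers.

j=1: r + 0k = 66.863 → ⌈·⌉ = 67
j=2: r + 1k = 335.196333… → ⌈·⌉ = 336
j=3: r + 2k = 603.529666… → ⌈·⌉ = 604
j=4: r + 3k = 871.863 → ⌈·⌉ = 872
j=5: r + 4k = 1140.196333… → ⌈·⌉ = 1141
j=6: r + 5k = 1408.529666… → ⌈·⌉ = 1409
j=7: r + 6k = 1676.863 → ⌈·⌉ = 1677
j=8: r + 7k = 1945.196333… → ⌈·⌉ = 1946
j=9: r + 8k = 2213.529666… → ⌈·⌉ = 2214
j=10: r + 9k = 2481.863 → ⌈·⌉ = 2482
j=11: r + 10k = 2750.196333… → ⌈·⌉ = 2751
j=12: r + 11k = 3018.529666… → ⌈·⌉ = 3019

67, 336, 604, 872, 1141, 1409, 1677, 1946, 2214, 2482, 2751, 3019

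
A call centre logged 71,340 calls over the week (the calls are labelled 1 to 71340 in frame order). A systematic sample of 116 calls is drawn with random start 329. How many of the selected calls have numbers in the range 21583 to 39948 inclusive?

30

k = 71340/116 = 615
First selection ≥ 21583: 329 + ⌈(21583−329)/615⌉·615 = 329 + 35×615 = 21854
Last selection ≤ 39948: 329 + ⌊(39948−329)/615⌋·615 = 329 + 64×615 = 39689
Count = 64 − 35 + 1 = 30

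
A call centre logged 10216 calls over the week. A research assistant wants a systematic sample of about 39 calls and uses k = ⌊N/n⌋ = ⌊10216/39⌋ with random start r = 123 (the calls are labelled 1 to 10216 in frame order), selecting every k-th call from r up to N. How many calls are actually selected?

39

k = ⌊10216/39⌋ = 261
Achieved size = ⌊(10216 − 123)/261⌋ + 1 = ⌊10093/261⌋ + 1 = 38 + 1 = 39
(last selection: 123 + 38×261 = 10041 ≤ 10216; next would be 10302 > 10216)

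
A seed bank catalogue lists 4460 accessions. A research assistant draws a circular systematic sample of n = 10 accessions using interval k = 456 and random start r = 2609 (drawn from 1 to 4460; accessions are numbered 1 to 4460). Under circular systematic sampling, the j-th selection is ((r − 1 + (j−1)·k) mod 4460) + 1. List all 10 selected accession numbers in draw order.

Selection 1: 2609
Selection 2: 2609 + 456 = 3065
Selection 3: 3065 + 456 = 3521
Selection 4: 3521 + 456 = 3977
Selection 5: 3977 + 456 = 4433
Selection 6: 4433 + 456 = 4889 → 4889 − 4460 = 429
Selection 7: 429 + 456 = 885
Selection 8: 885 + 456 = 1341
Selection 9: 1341 + 456 = 1797
Selection 10: 1797 + 456 = 2253

2609, 3065, 3521, 3977, 4433, 429, 885, 1341, 1797, 2253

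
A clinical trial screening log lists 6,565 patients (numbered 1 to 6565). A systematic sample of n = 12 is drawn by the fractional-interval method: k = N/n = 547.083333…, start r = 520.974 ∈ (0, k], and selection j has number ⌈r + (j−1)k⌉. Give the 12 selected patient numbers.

521, 1069, 1616, 2163, 2710, 3257, 3804, 4351, 4898, 5445, 5992, 6539

j=1: r + 0k = 520.974 → ⌈·⌉ = 521
j=2: r + 1k = 1068.057333… → ⌈·⌉ = 1069
j=3: r + 2k = 1615.140666… → ⌈·⌉ = 1616
j=4: r + 3k = 2162.224 → ⌈·⌉ = 2163
j=5: r + 4k = 2709.307333… → ⌈·⌉ = 2710
j=6: r + 5k = 3256.390666… → ⌈·⌉ = 3257
j=7: r + 6k = 3803.474 → ⌈·⌉ = 3804
j=8: r + 7k = 4350.557333… → ⌈·⌉ = 4351
j=9: r + 8k = 4897.640666… → ⌈·⌉ = 4898
j=10: r + 9k = 5444.724 → ⌈·⌉ = 5445
j=11: r + 10k = 5991.807333… → ⌈·⌉ = 5992
j=12: r + 11k = 6538.890666… → ⌈·⌉ = 6539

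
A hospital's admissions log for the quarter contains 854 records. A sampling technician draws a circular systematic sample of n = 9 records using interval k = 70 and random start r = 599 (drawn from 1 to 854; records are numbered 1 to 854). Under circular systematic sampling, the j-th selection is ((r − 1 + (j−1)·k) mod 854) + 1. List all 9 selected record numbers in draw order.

599, 669, 739, 809, 25, 95, 165, 235, 305

Selection 1: 599
Selection 2: 599 + 70 = 669
Selection 3: 669 + 70 = 739
Selection 4: 739 + 70 = 809
Selection 5: 809 + 70 = 879 → 879 − 854 = 25
Selection 6: 25 + 70 = 95
Selection 7: 95 + 70 = 165
Selection 8: 165 + 70 = 235
Selection 9: 235 + 70 = 305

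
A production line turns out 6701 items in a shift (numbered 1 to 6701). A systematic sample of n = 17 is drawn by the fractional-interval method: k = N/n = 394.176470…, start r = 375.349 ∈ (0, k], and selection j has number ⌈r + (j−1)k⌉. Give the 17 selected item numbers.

376, 770, 1164, 1558, 1953, 2347, 2741, 3135, 3529, 3923, 4318, 4712, 5106, 5500, 5894, 6288, 6683

j=1: r + 0k = 375.349 → ⌈·⌉ = 376
j=2: r + 1k = 769.525470… → ⌈·⌉ = 770
j=3: r + 2k = 1163.701941… → ⌈·⌉ = 1164
j=4: r + 3k = 1557.878411… → ⌈·⌉ = 1558
j=5: r + 4k = 1952.054882… → ⌈·⌉ = 1953
j=6: r + 5k = 2346.231352… → ⌈·⌉ = 2347
j=7: r + 6k = 2740.407823… → ⌈·⌉ = 2741
j=8: r + 7k = 3134.584294… → ⌈·⌉ = 3135
j=9: r + 8k = 3528.760764… → ⌈·⌉ = 3529
j=10: r + 9k = 3922.937235… → ⌈·⌉ = 3923
j=11: r + 10k = 4317.113705… → ⌈·⌉ = 4318
j=12: r + 11k = 4711.290176… → ⌈·⌉ = 4712
j=13: r + 12k = 5105.466647… → ⌈·⌉ = 5106
j=14: r + 13k = 5499.643117… → ⌈·⌉ = 5500
j=15: r + 14k = 5893.819588… → ⌈·⌉ = 5894
j=16: r + 15k = 6287.996058… → ⌈·⌉ = 6288
j=17: r + 16k = 6682.172529… → ⌈·⌉ = 6683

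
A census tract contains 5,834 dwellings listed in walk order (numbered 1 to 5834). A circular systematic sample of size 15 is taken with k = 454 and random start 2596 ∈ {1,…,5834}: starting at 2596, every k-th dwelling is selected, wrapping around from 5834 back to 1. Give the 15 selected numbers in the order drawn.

2596, 3050, 3504, 3958, 4412, 4866, 5320, 5774, 394, 848, 1302, 1756, 2210, 2664, 3118

Selection 1: 2596
Selection 2: 2596 + 454 = 3050
Selection 3: 3050 + 454 = 3504
Selection 4: 3504 + 454 = 3958
Selection 5: 3958 + 454 = 4412
Selection 6: 4412 + 454 = 4866
Selection 7: 4866 + 454 = 5320
Selection 8: 5320 + 454 = 5774
Selection 9: 5774 + 454 = 6228 → 6228 − 5834 = 394
Selection 10: 394 + 454 = 848
Selection 11: 848 + 454 = 1302
Selection 12: 1302 + 454 = 1756
Selection 13: 1756 + 454 = 2210
Selection 14: 2210 + 454 = 2664
Selection 15: 2664 + 454 = 3118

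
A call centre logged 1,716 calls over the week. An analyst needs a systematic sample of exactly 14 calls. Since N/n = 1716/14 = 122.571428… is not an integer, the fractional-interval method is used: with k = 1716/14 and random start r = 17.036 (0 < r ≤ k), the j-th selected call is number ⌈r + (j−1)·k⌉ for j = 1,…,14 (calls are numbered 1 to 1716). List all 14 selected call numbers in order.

j=1: r + 0k = 17.036 → ⌈·⌉ = 18
j=2: r + 1k = 139.607428… → ⌈·⌉ = 140
j=3: r + 2k = 262.178857… → ⌈·⌉ = 263
j=4: r + 3k = 384.750285… → ⌈·⌉ = 385
j=5: r + 4k = 507.321714… → ⌈·⌉ = 508
j=6: r + 5k = 629.893142… → ⌈·⌉ = 630
j=7: r + 6k = 752.464571… → ⌈·⌉ = 753
j=8: r + 7k = 875.036 → ⌈·⌉ = 876
j=9: r + 8k = 997.607428… → ⌈·⌉ = 998
j=10: r + 9k = 1120.178857… → ⌈·⌉ = 1121
j=11: r + 10k = 1242.750285… → ⌈·⌉ = 1243
j=12: r + 11k = 1365.321714… → ⌈·⌉ = 1366
j=13: r + 12k = 1487.893142… → ⌈·⌉ = 1488
j=14: r + 13k = 1610.464571… → ⌈·⌉ = 1611

18, 140, 263, 385, 508, 630, 753, 876, 998, 1121, 1243, 1366, 1488, 1611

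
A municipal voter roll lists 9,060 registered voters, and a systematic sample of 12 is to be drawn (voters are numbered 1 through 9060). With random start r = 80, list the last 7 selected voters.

k = N/n = 9060/12 = 755
6th selection = 80 + 5×755 = 3855
7th: 3855 + 755 = 4610
8th: 4610 + 755 = 5365
9th: 5365 + 755 = 6120
10th: 6120 + 755 = 6875
11th: 6875 + 755 = 7630
12th: 7630 + 755 = 8385

3855, 4610, 5365, 6120, 6875, 7630, 8385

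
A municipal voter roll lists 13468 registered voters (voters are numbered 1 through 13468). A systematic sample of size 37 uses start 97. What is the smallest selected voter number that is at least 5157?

5193

k = 13468/37 = 364
Steps past start: ⌈(5157 − 97)/364⌉ = ⌈5060/364⌉ = 14
Selected voter: 97 + 14×364 = 5193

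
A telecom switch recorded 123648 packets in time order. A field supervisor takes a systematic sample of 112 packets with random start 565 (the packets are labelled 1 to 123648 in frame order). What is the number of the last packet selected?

k = 123648/112 = 1104
112th selection = r + (112−1)·k = 565 + 111×1104 = 565 + 122544 = 123109

123109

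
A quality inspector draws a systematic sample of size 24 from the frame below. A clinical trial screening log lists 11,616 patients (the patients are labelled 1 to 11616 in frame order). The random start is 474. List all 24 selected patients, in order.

k = N/n = 11616/24 = 484
patient 1: 474
patient 2: 474 + 484 = 958
patient 3: 958 + 484 = 1442
patient 4: 1442 + 484 = 1926
patient 5: 1926 + 484 = 2410
patient 6: 2410 + 484 = 2894
patient 7: 2894 + 484 = 3378
patient 8: 3378 + 484 = 3862
patient 9: 3862 + 484 = 4346
patient 10: 4346 + 484 = 4830
patient 11: 4830 + 484 = 5314
patient 12: 5314 + 484 = 5798
patient 13: 5798 + 484 = 6282
patient 14: 6282 + 484 = 6766
patient 15: 6766 + 484 = 7250
patient 16: 7250 + 484 = 7734
patient 17: 7734 + 484 = 8218
patient 18: 8218 + 484 = 8702
patient 19: 8702 + 484 = 9186
patient 20: 9186 + 484 = 9670
patient 21: 9670 + 484 = 10154
patient 22: 10154 + 484 = 10638
patient 23: 10638 + 484 = 11122
patient 24: 11122 + 484 = 11606

474, 958, 1442, 1926, 2410, 2894, 3378, 3862, 4346, 4830, 5314, 5798, 6282, 6766, 7250, 7734, 8218, 8702, 9186, 9670, 10154, 10638, 11122, 11606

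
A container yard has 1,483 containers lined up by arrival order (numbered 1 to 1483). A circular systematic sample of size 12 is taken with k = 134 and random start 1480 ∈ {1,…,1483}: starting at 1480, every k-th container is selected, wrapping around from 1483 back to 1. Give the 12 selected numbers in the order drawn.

1480, 131, 265, 399, 533, 667, 801, 935, 1069, 1203, 1337, 1471

Selection 1: 1480
Selection 2: 1480 + 134 = 1614 → 1614 − 1483 = 131
Selection 3: 131 + 134 = 265
Selection 4: 265 + 134 = 399
Selection 5: 399 + 134 = 533
Selection 6: 533 + 134 = 667
Selection 7: 667 + 134 = 801
Selection 8: 801 + 134 = 935
Selection 9: 935 + 134 = 1069
Selection 10: 1069 + 134 = 1203
Selection 11: 1203 + 134 = 1337
Selection 12: 1337 + 134 = 1471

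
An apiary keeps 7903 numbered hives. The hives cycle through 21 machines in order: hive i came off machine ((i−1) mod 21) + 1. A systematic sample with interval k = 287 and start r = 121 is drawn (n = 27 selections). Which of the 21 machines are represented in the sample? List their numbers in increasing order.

Consecutive selections differ by k = 287, so their machine numbers differ by 287 mod 21 = 14.
gcd(287, 21) = 7, so the sample visits 21/7 = 3 distinct residues mod 21.
Start 121 is machine 16; the machines hit are 2, 9, 16.

2, 9, 16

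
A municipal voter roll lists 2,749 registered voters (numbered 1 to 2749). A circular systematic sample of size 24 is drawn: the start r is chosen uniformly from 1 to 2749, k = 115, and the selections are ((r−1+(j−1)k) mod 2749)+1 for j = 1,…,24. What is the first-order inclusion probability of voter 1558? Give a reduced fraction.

24/2749

For each position j, as r ranges over 1…2749 the j-th selection hits every voter exactly once, so voter 1558 is selected for exactly 24 of the 2749 starts.
Inclusion probability = 24/2749.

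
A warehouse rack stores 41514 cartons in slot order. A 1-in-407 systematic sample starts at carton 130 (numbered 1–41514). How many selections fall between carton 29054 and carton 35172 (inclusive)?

15

k = 407
First selection ≥ 29054: 130 + ⌈(29054−130)/407⌉·407 = 130 + 72×407 = 29434
Last selection ≤ 35172: 130 + ⌊(35172−130)/407⌋·407 = 130 + 86×407 = 35132
Count = 86 − 72 + 1 = 15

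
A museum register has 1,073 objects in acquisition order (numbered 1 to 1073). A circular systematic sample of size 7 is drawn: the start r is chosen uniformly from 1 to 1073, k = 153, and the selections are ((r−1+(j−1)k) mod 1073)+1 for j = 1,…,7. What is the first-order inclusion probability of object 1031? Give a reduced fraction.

For each position j, as r ranges over 1…1073 the j-th selection hits every object exactly once, so object 1031 is selected for exactly 7 of the 1073 starts.
Inclusion probability = 7/1073.

7/1073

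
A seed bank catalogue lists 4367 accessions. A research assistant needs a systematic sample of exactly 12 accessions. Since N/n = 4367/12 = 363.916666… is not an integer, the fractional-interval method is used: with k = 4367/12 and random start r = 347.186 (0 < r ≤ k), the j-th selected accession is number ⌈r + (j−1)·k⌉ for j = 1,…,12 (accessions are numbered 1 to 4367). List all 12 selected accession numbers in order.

j=1: r + 0k = 347.186 → ⌈·⌉ = 348
j=2: r + 1k = 711.102666… → ⌈·⌉ = 712
j=3: r + 2k = 1075.019333… → ⌈·⌉ = 1076
j=4: r + 3k = 1438.936 → ⌈·⌉ = 1439
j=5: r + 4k = 1802.852666… → ⌈·⌉ = 1803
j=6: r + 5k = 2166.769333… → ⌈·⌉ = 2167
j=7: r + 6k = 2530.686 → ⌈·⌉ = 2531
j=8: r + 7k = 2894.602666… → ⌈·⌉ = 2895
j=9: r + 8k = 3258.519333… → ⌈·⌉ = 3259
j=10: r + 9k = 3622.436 → ⌈·⌉ = 3623
j=11: r + 10k = 3986.352666… → ⌈·⌉ = 3987
j=12: r + 11k = 4350.269333… → ⌈·⌉ = 4351

348, 712, 1076, 1439, 1803, 2167, 2531, 2895, 3259, 3623, 3987, 4351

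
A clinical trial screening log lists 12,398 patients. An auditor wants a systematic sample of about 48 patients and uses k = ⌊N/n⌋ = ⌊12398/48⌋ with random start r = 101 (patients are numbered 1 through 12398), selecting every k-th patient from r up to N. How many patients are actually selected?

k = ⌊12398/48⌋ = 258
Achieved size = ⌊(12398 − 101)/258⌋ + 1 = ⌊12297/258⌋ + 1 = 47 + 1 = 48
(last selection: 101 + 47×258 = 12227 ≤ 12398; next would be 12485 > 12398)

48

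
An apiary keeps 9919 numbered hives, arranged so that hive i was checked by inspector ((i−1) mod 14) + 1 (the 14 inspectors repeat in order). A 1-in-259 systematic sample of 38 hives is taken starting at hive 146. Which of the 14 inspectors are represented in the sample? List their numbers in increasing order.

6, 13

Consecutive selections differ by k = 259, so their inspector numbers differ by 259 mod 14 = 7.
gcd(259, 14) = 7, so the sample visits 14/7 = 2 distinct residues mod 14.
Start 146 is inspector 6; the inspectors hit are 6, 13.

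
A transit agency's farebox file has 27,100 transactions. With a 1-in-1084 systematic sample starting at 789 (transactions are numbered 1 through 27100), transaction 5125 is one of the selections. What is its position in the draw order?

k = 1084
position = (5125 − 789)/1084 + 1 = 4336/1084 + 1 = 4 + 1 = 5

5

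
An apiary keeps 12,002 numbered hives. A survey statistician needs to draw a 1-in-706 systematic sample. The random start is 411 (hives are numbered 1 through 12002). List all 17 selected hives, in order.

411, 1117, 1823, 2529, 3235, 3941, 4647, 5353, 6059, 6765, 7471, 8177, 8883, 9589, 10295, 11001, 11707

hive 1: 411
hive 2: 411 + 706 = 1117
hive 3: 1117 + 706 = 1823
hive 4: 1823 + 706 = 2529
hive 5: 2529 + 706 = 3235
hive 6: 3235 + 706 = 3941
hive 7: 3941 + 706 = 4647
hive 8: 4647 + 706 = 5353
hive 9: 5353 + 706 = 6059
hive 10: 6059 + 706 = 6765
hive 11: 6765 + 706 = 7471
hive 12: 7471 + 706 = 8177
hive 13: 8177 + 706 = 8883
hive 14: 8883 + 706 = 9589
hive 15: 9589 + 706 = 10295
hive 16: 10295 + 706 = 11001
hive 17: 11001 + 706 = 11707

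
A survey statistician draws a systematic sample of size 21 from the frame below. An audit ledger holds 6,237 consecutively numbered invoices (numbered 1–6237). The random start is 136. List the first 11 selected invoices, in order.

136, 433, 730, 1027, 1324, 1621, 1918, 2215, 2512, 2809, 3106

k = N/n = 6237/21 = 297
invoice 1: 136
invoice 2: 136 + 297 = 433
invoice 3: 433 + 297 = 730
invoice 4: 730 + 297 = 1027
invoice 5: 1027 + 297 = 1324
invoice 6: 1324 + 297 = 1621
invoice 7: 1621 + 297 = 1918
invoice 8: 1918 + 297 = 2215
invoice 9: 2215 + 297 = 2512
invoice 10: 2512 + 297 = 2809
invoice 11: 2809 + 297 = 3106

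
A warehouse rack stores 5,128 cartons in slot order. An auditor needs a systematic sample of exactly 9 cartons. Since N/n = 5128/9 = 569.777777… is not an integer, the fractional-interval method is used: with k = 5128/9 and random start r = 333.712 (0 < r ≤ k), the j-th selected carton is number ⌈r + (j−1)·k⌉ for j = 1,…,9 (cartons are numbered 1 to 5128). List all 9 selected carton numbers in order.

j=1: r + 0k = 333.712 → ⌈·⌉ = 334
j=2: r + 1k = 903.489777… → ⌈·⌉ = 904
j=3: r + 2k = 1473.267555… → ⌈·⌉ = 1474
j=4: r + 3k = 2043.045333… → ⌈·⌉ = 2044
j=5: r + 4k = 2612.823111… → ⌈·⌉ = 2613
j=6: r + 5k = 3182.600888… → ⌈·⌉ = 3183
j=7: r + 6k = 3752.378666… → ⌈·⌉ = 3753
j=8: r + 7k = 4322.156444… → ⌈·⌉ = 4323
j=9: r + 8k = 4891.934222… → ⌈·⌉ = 4892

334, 904, 1474, 2044, 2613, 3183, 3753, 4323, 4892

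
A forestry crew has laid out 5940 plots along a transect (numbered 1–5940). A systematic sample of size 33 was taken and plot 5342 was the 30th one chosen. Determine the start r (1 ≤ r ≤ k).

122

k = 5940/33 = 180
r = 5342 − (30−1)×180 = 5342 − 5220 = 122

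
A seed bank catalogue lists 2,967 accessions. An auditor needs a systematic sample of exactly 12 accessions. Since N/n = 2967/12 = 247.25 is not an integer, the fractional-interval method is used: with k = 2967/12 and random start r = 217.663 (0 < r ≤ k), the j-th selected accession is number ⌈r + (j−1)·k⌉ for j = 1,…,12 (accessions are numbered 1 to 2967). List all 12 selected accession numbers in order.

j=1: r + 0k = 217.663 → ⌈·⌉ = 218
j=2: r + 1k = 464.913 → ⌈·⌉ = 465
j=3: r + 2k = 712.163 → ⌈·⌉ = 713
j=4: r + 3k = 959.413 → ⌈·⌉ = 960
j=5: r + 4k = 1206.663 → ⌈·⌉ = 1207
j=6: r + 5k = 1453.913 → ⌈·⌉ = 1454
j=7: r + 6k = 1701.163 → ⌈·⌉ = 1702
j=8: r + 7k = 1948.413 → ⌈·⌉ = 1949
j=9: r + 8k = 2195.663 → ⌈·⌉ = 2196
j=10: r + 9k = 2442.913 → ⌈·⌉ = 2443
j=11: r + 10k = 2690.163 → ⌈·⌉ = 2691
j=12: r + 11k = 2937.413 → ⌈·⌉ = 2938

218, 465, 713, 960, 1207, 1454, 1702, 1949, 2196, 2443, 2691, 2938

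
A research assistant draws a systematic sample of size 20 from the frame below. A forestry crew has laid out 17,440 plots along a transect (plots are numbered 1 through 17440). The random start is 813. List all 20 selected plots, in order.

k = N/n = 17440/20 = 872
plot 1: 813
plot 2: 813 + 872 = 1685
plot 3: 1685 + 872 = 2557
plot 4: 2557 + 872 = 3429
plot 5: 3429 + 872 = 4301
plot 6: 4301 + 872 = 5173
plot 7: 5173 + 872 = 6045
plot 8: 6045 + 872 = 6917
plot 9: 6917 + 872 = 7789
plot 10: 7789 + 872 = 8661
plot 11: 8661 + 872 = 9533
plot 12: 9533 + 872 = 10405
plot 13: 10405 + 872 = 11277
plot 14: 11277 + 872 = 12149
plot 15: 12149 + 872 = 13021
plot 16: 13021 + 872 = 13893
plot 17: 13893 + 872 = 14765
plot 18: 14765 + 872 = 15637
plot 19: 15637 + 872 = 16509
plot 20: 16509 + 872 = 17381

813, 1685, 2557, 3429, 4301, 5173, 6045, 6917, 7789, 8661, 9533, 10405, 11277, 12149, 13021, 13893, 14765, 15637, 16509, 17381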